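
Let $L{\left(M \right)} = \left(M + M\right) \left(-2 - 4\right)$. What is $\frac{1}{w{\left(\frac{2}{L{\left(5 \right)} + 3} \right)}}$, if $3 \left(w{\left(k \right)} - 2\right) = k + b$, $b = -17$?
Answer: $- \frac{171}{629} \approx -0.27186$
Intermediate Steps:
$L{\left(M \right)} = - 12 M$ ($L{\left(M \right)} = 2 M \left(-6\right) = - 12 M$)
$w{\left(k \right)} = - \frac{11}{3} + \frac{k}{3}$ ($w{\left(k \right)} = 2 + \frac{k - 17}{3} = 2 + \frac{-17 + k}{3} = 2 + \left(- \frac{17}{3} + \frac{k}{3}\right) = - \frac{11}{3} + \frac{k}{3}$)
$\frac{1}{w{\left(\frac{2}{L{\left(5 \right)} + 3} \right)}} = \frac{1}{- \frac{11}{3} + \frac{2 \frac{1}{\left(-12\right) 5 + 3}}{3}} = \frac{1}{- \frac{11}{3} + \frac{2 \frac{1}{-60 + 3}}{3}} = \frac{1}{- \frac{11}{3} + \frac{2 \frac{1}{-57}}{3}} = \frac{1}{- \frac{11}{3} + \frac{2 \left(- \frac{1}{57}\right)}{3}} = \frac{1}{- \frac{11}{3} + \frac{1}{3} \left(- \frac{2}{57}\right)} = \frac{1}{- \frac{11}{3} - \frac{2}{171}} = \frac{1}{- \frac{629}{171}} = - \frac{171}{629}$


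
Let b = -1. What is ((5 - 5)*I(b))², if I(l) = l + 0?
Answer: 0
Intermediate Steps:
I(l) = l
((5 - 5)*I(b))² = ((5 - 5)*(-1))² = (0*(-1))² = 0² = 0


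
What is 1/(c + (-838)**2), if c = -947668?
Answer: -1/245424 ≈ -4.0746e-6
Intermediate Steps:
1/(c + (-838)**2) = 1/(-947668 + (-838)**2) = 1/(-947668 + 702244) = 1/(-245424) = -1/245424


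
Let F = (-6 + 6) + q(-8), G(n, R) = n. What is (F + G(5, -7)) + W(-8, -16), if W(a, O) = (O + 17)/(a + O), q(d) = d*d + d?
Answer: 1463/24 ≈ 60.958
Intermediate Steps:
q(d) = d + d**2 (q(d) = d**2 + d = d + d**2)
W(a, O) = (17 + O)/(O + a)
F = 56 (F = (-6 + 6) - 8*(1 - 8) = 0 - 8*(-7) = 0 + 56 = 56)
(F + G(5, -7)) + W(-8, -16) = (56 + 5) + (17 - 16)/(-16 - 8) = 61 + 1/(-24) = 61 - 1/24*1 = 61 - 1/24 = 1463/24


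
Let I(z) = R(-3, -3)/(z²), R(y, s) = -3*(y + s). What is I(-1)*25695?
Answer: 462510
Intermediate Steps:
R(y, s) = -3*s - 3*y (R(y, s) = -3*(s + y) = -3*s - 3*y)
I(z) = 18/z² (I(z) = (-3*(-3) - 3*(-3))/(z²) = (9 + 9)/z² = 18/z²)
I(-1)*25695 = (18/(-1)²)*25695 = (18*1)*25695 = 18*25695 = 462510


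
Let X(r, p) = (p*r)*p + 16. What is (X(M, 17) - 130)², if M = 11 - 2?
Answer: 6185169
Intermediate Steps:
M = 9
X(r, p) = 16 + r*p² (X(r, p) = r*p² + 16 = 16 + r*p²)
(X(M, 17) - 130)² = ((16 + 9*17²) - 130)² = ((16 + 9*289) - 130)² = ((16 + 2601) - 130)² = (2617 - 130)² = 2487² = 6185169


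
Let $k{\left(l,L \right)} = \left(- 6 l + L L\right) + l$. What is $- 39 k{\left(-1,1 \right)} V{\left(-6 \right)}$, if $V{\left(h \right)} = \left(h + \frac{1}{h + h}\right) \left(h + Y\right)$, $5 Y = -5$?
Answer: $- \frac{19929}{2} \approx -9964.5$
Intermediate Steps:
$Y = -1$ ($Y = \frac{1}{5} \left(-5\right) = -1$)
$k{\left(l,L \right)} = L^{2} - 5 l$ ($k{\left(l,L \right)} = \left(- 6 l + L^{2}\right) + l = \left(L^{2} - 6 l\right) + l = L^{2} - 5 l$)
$V{\left(h \right)} = \left(-1 + h\right) \left(h + \frac{1}{2 h}\right)$ ($V{\left(h \right)} = \left(h + \frac{1}{h + h}\right) \left(h - 1\right) = \left(h + \frac{1}{2 h}\right) \left(-1 + h\right) = \left(-1 + h\right) \left(h + \frac{1}{2 h}\right)$)
$- 39 k{\left(-1,1 \right)} V{\left(-6 \right)} = - 39 \left(1^{2} - -5\right) \left(\frac{1}{2} + \left(-6\right)^{2} - -6 - \frac{1}{2 \left(-6\right)}\right) = - 39 \left(1 + 5\right) \left(\frac{1}{2} + 36 + 6 - - \frac{1}{12}\right) = \left(-39\right) 6 \left(\frac{1}{2} + 36 + 6 + \frac{1}{12}\right) = \left(-234\right) \frac{511}{12} = - \frac{19929}{2}$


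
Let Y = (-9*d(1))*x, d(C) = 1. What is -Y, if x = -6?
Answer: -54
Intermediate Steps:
Y = 54 (Y = -9*1*(-6) = -9*(-6) = 54)
-Y = -1*54 = -54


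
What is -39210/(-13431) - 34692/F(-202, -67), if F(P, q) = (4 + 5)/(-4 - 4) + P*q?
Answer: 172468738/484693451 ≈ 0.35583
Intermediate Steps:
F(P, q) = -9/8 + P*q (F(P, q) = 9/(-8) + P*q = 9*(-1/8) + P*q = -9/8 + P*q)
-39210/(-13431) - 34692/F(-202, -67) = -39210/(-13431) - 34692/(-9/8 - 202*(-67)) = -39210*(-1/13431) - 34692/(-9/8 + 13534) = 13070/4477 - 34692/108263/8 = 13070/4477 - 34692*8/108263 = 13070/4477 - 277536/108263 = 172468738/484693451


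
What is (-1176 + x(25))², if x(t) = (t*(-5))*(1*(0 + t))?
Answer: 18498601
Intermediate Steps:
x(t) = -5*t² (x(t) = (-5*t)*(1*t) = (-5*t)*t = -5*t²)
(-1176 + x(25))² = (-1176 - 5*25²)² = (-1176 - 5*625)² = (-1176 - 3125)² = (-4301)² = 18498601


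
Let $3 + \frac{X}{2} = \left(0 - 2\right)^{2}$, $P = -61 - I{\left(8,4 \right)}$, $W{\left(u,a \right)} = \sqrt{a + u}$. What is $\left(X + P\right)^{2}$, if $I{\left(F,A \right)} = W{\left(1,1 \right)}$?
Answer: $\left(59 + \sqrt{2}\right)^{2} \approx 3649.9$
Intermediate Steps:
$I{\left(F,A \right)} = \sqrt{2}$ ($I{\left(F,A \right)} = \sqrt{1 + 1} = \sqrt{2}$)
$P = -61 - \sqrt{2} \approx -62.414$
$X = 2$ ($X = -6 + 2 \left(0 - 2\right)^{2} = -6 + 2 \left(-2\right)^{2} = -6 + 2 \cdot 4 = -6 + 8 = 2$)
$\left(X + P\right)^{2} = \left(2 - \left(61 + \sqrt{2}\right)\right)^{2} = \left(-59 - \sqrt{2}\right)^{2}$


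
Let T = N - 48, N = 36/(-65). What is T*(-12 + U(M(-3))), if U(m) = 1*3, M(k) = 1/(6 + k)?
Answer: 28404/65 ≈ 436.98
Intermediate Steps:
N = -36/65 (N = 36*(-1/65) = -36/65 ≈ -0.55385)
T = -3156/65 (T = -36/65 - 48 = -3156/65 ≈ -48.554)
U(m) = 3
T*(-12 + U(M(-3))) = -3156*(-12 + 3)/65 = -3156/65*(-9) = 28404/65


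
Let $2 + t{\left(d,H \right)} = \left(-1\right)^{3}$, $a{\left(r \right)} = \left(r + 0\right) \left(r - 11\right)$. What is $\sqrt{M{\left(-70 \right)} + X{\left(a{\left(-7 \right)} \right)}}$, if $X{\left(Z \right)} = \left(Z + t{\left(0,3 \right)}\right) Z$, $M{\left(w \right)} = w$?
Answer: $2 \sqrt{3857} \approx 124.21$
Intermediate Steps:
$a{\left(r \right)} = r \left(-11 + r\right)$
$t{\left(d,H \right)} = -3$ ($t{\left(d,H \right)} = -2 + \left(-1\right)^{3} = -2 - 1 = -3$)
$X{\left(Z \right)} = Z \left(-3 + Z\right)$ ($X{\left(Z \right)} = \left(Z - 3\right) Z = \left(-3 + Z\right) Z = Z \left(-3 + Z\right)$)
$\sqrt{M{\left(-70 \right)} + X{\left(a{\left(-7 \right)} \right)}} = \sqrt{-70 + - 7 \left(-11 - 7\right) \left(-3 - 7 \left(-11 - 7\right)\right)} = \sqrt{-70 + \left(-7\right) \left(-18\right) \left(-3 - -126\right)} = \sqrt{-70 + 126 \left(-3 + 126\right)} = \sqrt{-70 + 126 \cdot 123} = \sqrt{-70 + 15498} = \sqrt{15428} = 2 \sqrt{3857}$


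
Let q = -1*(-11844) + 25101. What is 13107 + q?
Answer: 50052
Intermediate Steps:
q = 36945 (q = 11844 + 25101 = 36945)
13107 + q = 13107 + 36945 = 50052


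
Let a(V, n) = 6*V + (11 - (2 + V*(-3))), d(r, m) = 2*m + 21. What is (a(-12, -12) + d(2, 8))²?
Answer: 3844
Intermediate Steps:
d(r, m) = 21 + 2*m
a(V, n) = 9 + 9*V (a(V, n) = 6*V + (11 - (2 - 3*V)) = 6*V + (11 + (-2 + 3*V)) = 6*V + (9 + 3*V) = 9 + 9*V)
(a(-12, -12) + d(2, 8))² = ((9 + 9*(-12)) + (21 + 2*8))² = ((9 - 108) + (21 + 16))² = (-99 + 37)² = (-62)² = 3844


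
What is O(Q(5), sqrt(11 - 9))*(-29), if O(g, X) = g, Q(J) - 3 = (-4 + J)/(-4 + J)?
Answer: -116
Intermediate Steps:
Q(J) = 4 (Q(J) = 3 + (-4 + J)/(-4 + J) = 3 + 1 = 4)
O(Q(5), sqrt(11 - 9))*(-29) = 4*(-29) = -116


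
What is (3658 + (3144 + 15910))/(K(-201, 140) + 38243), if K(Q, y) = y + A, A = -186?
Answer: 22712/38197 ≈ 0.59460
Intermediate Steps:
K(Q, y) = -186 + y (K(Q, y) = y - 186 = -186 + y)
(3658 + (3144 + 15910))/(K(-201, 140) + 38243) = (3658 + (3144 + 15910))/((-186 + 140) + 38243) = (3658 + 19054)/(-46 + 38243) = 22712/38197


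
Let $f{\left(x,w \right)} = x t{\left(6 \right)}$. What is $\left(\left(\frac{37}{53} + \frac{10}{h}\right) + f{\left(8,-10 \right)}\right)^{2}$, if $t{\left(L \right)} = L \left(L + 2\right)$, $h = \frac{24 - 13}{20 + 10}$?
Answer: $\frac{57685952041}{339889} \approx 1.6972 \cdot 10^{5}$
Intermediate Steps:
$h = \frac{11}{30} \approx 0.36667$
$t{\left(L \right)} = L \left(2 + L\right)$
$f{\left(x,w \right)} = 48 x$ ($f{\left(x,w \right)} = x 6 \left(2 + 6\right) = x 6 \cdot 8 = x 48 = 48 x$)
$\left(\left(\frac{37}{53} + \frac{10}{h}\right) + f{\left(8,-10 \right)}\right)^{2} = \left(\left(\frac{37}{53} + \frac{10}{\frac{11}{30}}\right) + 48 \cdot 8\right)^{2} = \left(\left(37 \cdot \frac{1}{53} + 10 \cdot \frac{30}{11}\right) + 384\right)^{2} = \left(\left(\frac{37}{53} + \frac{300}{11}\right) + 384\right)^{2} = \left(\frac{16307}{583} + 384\right)^{2} = \left(\frac{240179}{583}\right)^{2} = \frac{57685952041}{339889}$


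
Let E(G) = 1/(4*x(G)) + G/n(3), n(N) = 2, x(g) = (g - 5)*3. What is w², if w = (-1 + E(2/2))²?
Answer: 390625/5308416 ≈ 0.073586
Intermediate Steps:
x(g) = -15 + 3*g (x(g) = (-5 + g)*3 = -15 + 3*g)
E(G) = G/2 + 1/(4*(-15 + 3*G)) (E(G) = 1/(4*(-15 + 3*G)) + G/2 = G/2 + 1/(4*(-15 + 3*G)))
w = 625/2304 (w = (-1 + (1 + 6*(2/2)*(-5 + 2/2))/(12*(-5 + 2/2)))² = (-1 + (1 + 6*(2*(½))*(-5 + 2*(½)))/(12*(-5 + 2*(½))))² = (-1 + (1 + 6*1*(-5 + 1))/(12*(-5 + 1)))² = (-1 + (1/12)*(1 + 6*1*(-4))/(-4))² = (-1 + (1/12)*(-¼)*(1 - 24))² = (-1 + (1/12)*(-¼)*(-23))² = (-1 + 23/48)² = (-25/48)² = 625/2304 ≈ 0.27127)
w² = (625/2304)² = 390625/5308416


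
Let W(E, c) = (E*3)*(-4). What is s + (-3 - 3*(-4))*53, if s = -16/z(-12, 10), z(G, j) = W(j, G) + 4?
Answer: 13837/29 ≈ 477.14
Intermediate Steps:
W(E, c) = -12*E (W(E, c) = (3*E)*(-4) = -12*E)
z(G, j) = 4 - 12*j (z(G, j) = -12*j + 4 = 4 - 12*j)
s = 4/29 (s = -16/(4 - 12*10) = -16/(4 - 120) = -16/(-116) = -16*(-1/116) = 4/29 ≈ 0.13793)
s + (-3 - 3*(-4))*53 = 4/29 + (-3 - 3*(-4))*53 = 4/29 + (-3 + 12)*53 = 4/29 + 9*53 = 4/29 + 477 = 13837/29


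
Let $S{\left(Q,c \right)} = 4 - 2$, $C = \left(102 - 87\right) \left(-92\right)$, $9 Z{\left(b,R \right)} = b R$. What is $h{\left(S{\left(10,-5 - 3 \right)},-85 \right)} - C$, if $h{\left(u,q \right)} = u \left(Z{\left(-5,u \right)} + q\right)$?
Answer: $\frac{10870}{9} \approx 1207.8$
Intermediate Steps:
$Z{\left(b,R \right)} = \frac{R b}{9}$ ($Z{\left(b,R \right)} = \frac{b R}{9} = \frac{R b}{9}$)
$C = -1380$ ($C = 15 \left(-92\right) = -1380$)
$S{\left(Q,c \right)} = 2$
$h{\left(u,q \right)} = u \left(q - \frac{5 u}{9}\right)$ ($h{\left(u,q \right)} = u \left(\frac{1}{9} u \left(-5\right) + q\right) = u \left(- \frac{5 u}{9} + q\right) = u \left(q - \frac{5 u}{9}\right)$)
$h{\left(S{\left(10,-5 - 3 \right)},-85 \right)} - C = \frac{1}{9} \cdot 2 \left(\left(-5\right) 2 + 9 \left(-85\right)\right) - -1380 = \frac{1}{9} \cdot 2 \left(-10 - 765\right) + 1380 = \frac{1}{9} \cdot 2 \left(-775\right) + 1380 = - \frac{1550}{9} + 1380 = \frac{10870}{9}$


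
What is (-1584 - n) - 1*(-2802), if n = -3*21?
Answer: 1281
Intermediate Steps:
n = -63
(-1584 - n) - 1*(-2802) = (-1584 - 1*(-63)) - 1*(-2802) = (-1584 + 63) + 2802 = -1521 + 2802 = 1281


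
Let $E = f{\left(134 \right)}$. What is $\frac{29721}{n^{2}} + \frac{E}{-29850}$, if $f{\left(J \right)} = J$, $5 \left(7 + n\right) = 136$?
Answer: $\frac{11088964658}{152249925} \approx 72.834$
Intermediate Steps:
$n = \frac{101}{5}$ ($n = -7 + \frac{1}{5} \cdot 136 = -7 + \frac{136}{5} = \frac{101}{5} \approx 20.2$)
$E = 134$
$\frac{29721}{n^{2}} + \frac{E}{-29850} = \frac{29721}{\left(\frac{101}{5}\right)^{2}} + \frac{134}{-29850} = \frac{29721}{\frac{10201}{25}} + 134 \left(- \frac{1}{29850}\right) = 29721 \cdot \frac{25}{10201} - \frac{67}{14925} = \frac{743025}{10201} - \frac{67}{14925} = \frac{11088964658}{152249925}$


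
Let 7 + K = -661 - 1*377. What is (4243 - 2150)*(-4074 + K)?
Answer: -10714067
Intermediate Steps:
K = -1045 (K = -7 + (-661 - 1*377) = -7 + (-661 - 377) = -7 - 1038 = -1045)
(4243 - 2150)*(-4074 + K) = (4243 - 2150)*(-4074 - 1045) = 2093*(-5119) = -10714067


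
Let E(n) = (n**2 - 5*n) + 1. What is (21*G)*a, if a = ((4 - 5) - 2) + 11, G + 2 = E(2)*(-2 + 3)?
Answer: -1176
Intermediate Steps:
E(n) = 1 + n**2 - 5*n
G = -7 (G = -2 + (1 + 2**2 - 5*2)*(-2 + 3) = -2 + (1 + 4 - 10)*1 = -2 - 5*1 = -2 - 5 = -7)
a = 8 (a = (-1 - 2) + 11 = -3 + 11 = 8)
(21*G)*a = (21*(-7))*8 = -147*8 = -1176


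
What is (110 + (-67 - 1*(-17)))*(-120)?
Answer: -7200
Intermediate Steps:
(110 + (-67 - 1*(-17)))*(-120) = (110 + (-67 + 17))*(-120) = (110 - 50)*(-120) = 60*(-120) = -7200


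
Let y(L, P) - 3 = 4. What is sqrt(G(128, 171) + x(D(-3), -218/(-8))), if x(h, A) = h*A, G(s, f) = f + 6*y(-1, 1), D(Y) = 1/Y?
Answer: sqrt(7341)/6 ≈ 14.280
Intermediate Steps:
y(L, P) = 7 (y(L, P) = 3 + 4 = 7)
G(s, f) = 42 + f (G(s, f) = f + 6*7 = f + 42 = 42 + f)
x(h, A) = A*h
sqrt(G(128, 171) + x(D(-3), -218/(-8))) = sqrt((42 + 171) - 218/(-8)/(-3)) = sqrt(213 - 218*(-1/8)*(-1/3)) = sqrt(213 + (109/4)*(-1/3)) = sqrt(213 - 109/12) = sqrt(2447/12) = sqrt(7341)/6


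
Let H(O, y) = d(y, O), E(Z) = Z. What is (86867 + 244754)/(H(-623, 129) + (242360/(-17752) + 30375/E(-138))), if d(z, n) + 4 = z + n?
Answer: -33849881954/74693797 ≈ -453.18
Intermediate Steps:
d(z, n) = -4 + n + z (d(z, n) = -4 + (z + n) = -4 + (n + z) = -4 + n + z)
H(O, y) = -4 + O + y
(86867 + 244754)/(H(-623, 129) + (242360/(-17752) + 30375/E(-138))) = (86867 + 244754)/((-4 - 623 + 129) + (242360/(-17752) + 30375/(-138))) = 331621/(-498 + (242360*(-1/17752) + 30375*(-1/138))) = 331621/(-498 + (-30295/2219 - 10125/46)) = 331621/(-498 - 23860945/102074) = 331621/(-74693797/102074) = 331621*(-102074/74693797) = -33849881954/74693797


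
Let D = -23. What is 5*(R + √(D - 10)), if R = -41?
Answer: -205 + 5*I*√33 ≈ -205.0 + 28.723*I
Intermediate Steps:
5*(R + √(D - 10)) = 5*(-41 + √(-23 - 10)) = 5*(-41 + √(-33)) = 5*(-41 + I*√33) = -205 + 5*I*√33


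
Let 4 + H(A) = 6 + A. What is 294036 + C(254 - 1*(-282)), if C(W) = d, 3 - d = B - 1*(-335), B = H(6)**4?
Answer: 289608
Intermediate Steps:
H(A) = 2 + A (H(A) = -4 + (6 + A) = 2 + A)
B = 4096 (B = (2 + 6)**4 = 8**4 = 4096)
d = -4428 (d = 3 - (4096 - 1*(-335)) = 3 - (4096 + 335) = 3 - 1*4431 = 3 - 4431 = -4428)
C(W) = -4428
294036 + C(254 - 1*(-282)) = 294036 - 4428 = 289608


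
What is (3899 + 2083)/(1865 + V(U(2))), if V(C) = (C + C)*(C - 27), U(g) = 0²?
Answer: 5982/1865 ≈ 3.2075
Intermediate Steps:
U(g) = 0
V(C) = 2*C*(-27 + C) (V(C) = (2*C)*(-27 + C) = 2*C*(-27 + C))
(3899 + 2083)/(1865 + V(U(2))) = (3899 + 2083)/(1865 + 2*0*(-27 + 0)) = 5982/(1865 + 2*0*(-27)) = 5982/(1865 + 0) = 5982/1865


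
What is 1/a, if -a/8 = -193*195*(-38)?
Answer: -1/11441040 ≈ -8.7405e-8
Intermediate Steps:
a = -11441040 (a = -8*(-193*195)*(-38) = -(-301080)*(-38) = -8*1430130 = -11441040)
1/a = 1/(-11441040) = -1/11441040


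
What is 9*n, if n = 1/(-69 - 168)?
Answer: -3/79 ≈ -0.037975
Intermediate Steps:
n = -1/237 (n = 1/(-237) = -1/237 ≈ -0.0042194)
9*n = 9*(-1/237) = -3/79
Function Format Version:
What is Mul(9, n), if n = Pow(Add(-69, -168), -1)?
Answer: Rational(-3, 79) ≈ -0.037975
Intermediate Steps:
n = Rational(-1, 237) (n = Pow(-237, -1) = Rational(-1, 237) ≈ -0.0042194)
Mul(9, n) = Mul(9, Rational(-1, 237)) = Rational(-3, 79)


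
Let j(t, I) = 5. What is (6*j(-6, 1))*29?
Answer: 870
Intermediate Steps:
(6*j(-6, 1))*29 = (6*5)*29 = 30*29 = 870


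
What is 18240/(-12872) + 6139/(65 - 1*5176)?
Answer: -21530731/8223599 ≈ -2.6182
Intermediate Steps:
18240/(-12872) + 6139/(65 - 1*5176) = 18240*(-1/12872) + 6139/(65 - 5176) = -2280/1609 + 6139/(-5111) = -2280/1609 + 6139*(-1/5111) = -2280/1609 - 6139/5111 = -21530731/8223599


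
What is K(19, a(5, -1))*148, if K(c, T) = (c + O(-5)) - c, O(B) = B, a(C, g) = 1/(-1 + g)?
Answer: -740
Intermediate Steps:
K(c, T) = -5 (K(c, T) = (c - 5) - c = (-5 + c) - c = -5)
K(19, a(5, -1))*148 = -5*148 = -740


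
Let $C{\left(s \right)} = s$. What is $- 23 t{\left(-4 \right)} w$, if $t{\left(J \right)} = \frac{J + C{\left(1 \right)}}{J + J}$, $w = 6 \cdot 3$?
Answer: $- \frac{621}{4} \approx -155.25$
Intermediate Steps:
$w = 18$
$t{\left(J \right)} = \frac{1 + J}{2 J}$ ($t{\left(J \right)} = \frac{J + 1}{J + J} = \frac{1 + J}{2 J}$)
$- 23 t{\left(-4 \right)} w = - 23 \frac{1 - 4}{2 \left(-4\right)} 18 = - 23 \cdot \frac{1}{2} \left(- \frac{1}{4}\right) \left(-3\right) 18 = \left(-23\right) \frac{3}{8} \cdot 18 = \left(- \frac{69}{8}\right) 18 = - \frac{621}{4}$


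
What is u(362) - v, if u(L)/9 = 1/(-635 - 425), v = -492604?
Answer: 522160231/1060 ≈ 4.9260e+5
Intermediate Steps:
u(L) = -9/1060 (u(L) = 9/(-635 - 425) = 9/(-1060) = 9*(-1/1060) = -9/1060)
u(362) - v = -9/1060 - 1*(-492604) = -9/1060 + 492604 = 522160231/1060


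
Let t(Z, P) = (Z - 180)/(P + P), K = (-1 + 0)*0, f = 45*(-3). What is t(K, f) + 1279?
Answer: 3839/3 ≈ 1279.7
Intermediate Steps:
f = -135
K = 0 (K = -1*0 = 0)
t(Z, P) = (-180 + Z)/(2*P) (t(Z, P) = (-180 + Z)/((2*P)) = (-180 + Z)*(1/(2*P)) = (-180 + Z)/(2*P))
t(K, f) + 1279 = (½)*(-180 + 0)/(-135) + 1279 = (½)*(-1/135)*(-180) + 1279 = ⅔ + 1279 = 3839/3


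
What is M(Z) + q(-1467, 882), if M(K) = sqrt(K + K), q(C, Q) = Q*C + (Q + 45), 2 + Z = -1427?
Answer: -1292967 + I*sqrt(2858) ≈ -1.293e+6 + 53.46*I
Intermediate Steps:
Z = -1429 (Z = -2 - 1427 = -1429)
q(C, Q) = 45 + Q + C*Q (q(C, Q) = C*Q + (45 + Q) = 45 + Q + C*Q)
M(K) = sqrt(2)*sqrt(K) (M(K) = sqrt(2*K) = sqrt(2)*sqrt(K))
M(Z) + q(-1467, 882) = sqrt(2)*sqrt(-1429) + (45 + 882 - 1467*882) = sqrt(2)*(I*sqrt(1429)) + (45 + 882 - 1293894) = I*sqrt(2858) - 1292967 = -1292967 + I*sqrt(2858)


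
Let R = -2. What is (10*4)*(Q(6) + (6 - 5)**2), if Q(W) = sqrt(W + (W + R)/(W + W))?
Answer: 40 + 40*sqrt(57)/3 ≈ 140.66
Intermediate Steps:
Q(W) = sqrt(W + (-2 + W)/(2*W)) (Q(W) = sqrt(W + (W - 2)/(W + W)) = sqrt(W + (-2 + W)/((2*W))) = sqrt(W + (-2 + W)*(1/(2*W))) = sqrt(W + (-2 + W)/(2*W)))
(10*4)*(Q(6) + (6 - 5)**2) = (10*4)*(sqrt(2 - 4/6 + 4*6)/2 + (6 - 5)**2) = 40*(sqrt(2 - 4*1/6 + 24)/2 + 1**2) = 40*(sqrt(2 - 2/3 + 24)/2 + 1) = 40*(sqrt(76/3)/2 + 1) = 40*((2*sqrt(57)/3)/2 + 1) = 40*(sqrt(57)/3 + 1) = 40*(1 + sqrt(57)/3) = 40 + 40*sqrt(57)/3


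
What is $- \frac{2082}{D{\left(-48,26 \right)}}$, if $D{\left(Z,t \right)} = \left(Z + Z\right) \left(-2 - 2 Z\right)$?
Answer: $\frac{347}{1504} \approx 0.23072$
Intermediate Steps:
$D{\left(Z,t \right)} = 2 Z \left(-2 - 2 Z\right)$
$- \frac{2082}{D{\left(-48,26 \right)}} = - \frac{2082}{\left(-4\right) \left(-48\right) \left(1 - 48\right)} = - \frac{2082}{\left(-4\right) \left(-48\right) \left(-47\right)} = - \frac{2082}{-9024} = \left(-2082\right) \left(- \frac{1}{9024}\right) = \frac{347}{1504}$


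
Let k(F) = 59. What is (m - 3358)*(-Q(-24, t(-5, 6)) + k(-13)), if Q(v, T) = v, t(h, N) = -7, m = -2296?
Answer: -469282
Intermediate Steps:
(m - 3358)*(-Q(-24, t(-5, 6)) + k(-13)) = (-2296 - 3358)*(-1*(-24) + 59) = -5654*(24 + 59) = -5654*83 = -469282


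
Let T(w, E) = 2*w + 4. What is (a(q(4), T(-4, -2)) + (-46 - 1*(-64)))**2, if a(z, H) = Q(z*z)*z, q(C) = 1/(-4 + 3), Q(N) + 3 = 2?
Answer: 361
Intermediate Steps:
T(w, E) = 4 + 2*w
Q(N) = -1 (Q(N) = -3 + 2 = -1)
q(C) = -1 (q(C) = 1/(-1) = -1)
a(z, H) = -z
(a(q(4), T(-4, -2)) + (-46 - 1*(-64)))**2 = (-1*(-1) + (-46 - 1*(-64)))**2 = (1 + (-46 + 64))**2 = (1 + 18)**2 = 19**2 = 361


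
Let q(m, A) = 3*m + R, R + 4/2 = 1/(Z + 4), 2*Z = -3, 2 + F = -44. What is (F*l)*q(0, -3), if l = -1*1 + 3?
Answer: 736/5 ≈ 147.20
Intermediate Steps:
F = -46 (F = -2 - 44 = -46)
Z = -3/2 (Z = (1/2)*(-3) = -3/2 ≈ -1.5000)
R = -8/5 (R = -2 + 1/(-3/2 + 4) = -2 + 1/(5/2) = -2 + 2/5 = -8/5 ≈ -1.6000)
l = 2 (l = -1 + 3 = 2)
q(m, A) = -8/5 + 3*m (q(m, A) = 3*m - 8/5 = -8/5 + 3*m)
(F*l)*q(0, -3) = (-46*2)*(-8/5 + 3*0) = -92*(-8/5 + 0) = -92*(-8/5) = 736/5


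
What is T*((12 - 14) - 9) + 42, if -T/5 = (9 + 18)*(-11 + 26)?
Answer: 22317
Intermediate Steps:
T = -2025 (T = -5*(9 + 18)*(-11 + 26) = -135*15 = -5*405 = -2025)
T*((12 - 14) - 9) + 42 = -2025*((12 - 14) - 9) + 42 = -2025*(-2 - 9) + 42 = -2025*(-11) + 42 = 22275 + 42 = 22317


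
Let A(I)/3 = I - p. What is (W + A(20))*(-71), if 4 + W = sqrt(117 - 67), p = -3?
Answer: -4615 - 355*sqrt(2) ≈ -5117.0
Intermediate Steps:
A(I) = 9 + 3*I (A(I) = 3*(I - 1*(-3)) = 3*(I + 3) = 3*(3 + I) = 9 + 3*I)
W = -4 + 5*sqrt(2) (W = -4 + sqrt(117 - 67) = -4 + sqrt(50) = -4 + 5*sqrt(2) ≈ 3.0711)
(W + A(20))*(-71) = ((-4 + 5*sqrt(2)) + (9 + 3*20))*(-71) = ((-4 + 5*sqrt(2)) + (9 + 60))*(-71) = ((-4 + 5*sqrt(2)) + 69)*(-71) = (65 + 5*sqrt(2))*(-71) = -4615 - 355*sqrt(2)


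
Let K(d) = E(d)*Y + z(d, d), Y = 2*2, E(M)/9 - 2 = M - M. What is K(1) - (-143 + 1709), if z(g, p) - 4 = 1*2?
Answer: -1488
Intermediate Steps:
z(g, p) = 6 (z(g, p) = 4 + 1*2 = 4 + 2 = 6)
E(M) = 18 (E(M) = 18 + 9*(M - M) = 18 + 9*0 = 18 + 0 = 18)
Y = 4
K(d) = 78 (K(d) = 18*4 + 6 = 72 + 6 = 78)
K(1) - (-143 + 1709) = 78 - (-143 + 1709) = 78 - 1*1566 = 78 - 1566 = -1488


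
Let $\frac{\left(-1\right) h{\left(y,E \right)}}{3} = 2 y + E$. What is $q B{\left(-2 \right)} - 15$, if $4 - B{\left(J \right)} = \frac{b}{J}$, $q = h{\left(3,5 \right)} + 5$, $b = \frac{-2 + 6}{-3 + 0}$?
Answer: $- \frac{325}{3} \approx -108.33$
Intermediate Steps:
$h{\left(y,E \right)} = - 6 y - 3 E$ ($h{\left(y,E \right)} = - 3 \left(2 y + E\right) = - 3 \left(E + 2 y\right) = - 6 y - 3 E$)
$b = - \frac{4}{3}$ ($b = \frac{4}{-3} = 4 \left(- \frac{1}{3}\right) = - \frac{4}{3} \approx -1.3333$)
$q = -28$ ($q = \left(\left(-6\right) 3 - 15\right) + 5 = \left(-18 - 15\right) + 5 = -33 + 5 = -28$)
$B{\left(J \right)} = 4 + \frac{4}{3 J}$ ($B{\left(J \right)} = 4 - - \frac{4}{3 J} = 4 + \frac{4}{3 J}$)
$q B{\left(-2 \right)} - 15 = - 28 \left(4 + \frac{4}{3 \left(-2\right)}\right) - 15 = - 28 \left(4 + \frac{4}{3} \left(- \frac{1}{2}\right)\right) - 15 = - 28 \left(4 - \frac{2}{3}\right) - 15 = \left(-28\right) \frac{10}{3} - 15 = - \frac{280}{3} - 15 = - \frac{325}{3}$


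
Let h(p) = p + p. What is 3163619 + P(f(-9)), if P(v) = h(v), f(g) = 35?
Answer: 3163689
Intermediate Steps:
h(p) = 2*p
P(v) = 2*v
3163619 + P(f(-9)) = 3163619 + 2*35 = 3163619 + 70 = 3163689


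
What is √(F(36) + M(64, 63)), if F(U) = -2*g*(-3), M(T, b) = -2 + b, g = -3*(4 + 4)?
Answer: I*√83 ≈ 9.1104*I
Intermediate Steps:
g = -24 (g = -3*8 = -24)
F(U) = -144 (F(U) = -2*(-24)*(-3) = 48*(-3) = -144)
√(F(36) + M(64, 63)) = √(-144 + (-2 + 63)) = √(-144 + 61) = √(-83) = I*√83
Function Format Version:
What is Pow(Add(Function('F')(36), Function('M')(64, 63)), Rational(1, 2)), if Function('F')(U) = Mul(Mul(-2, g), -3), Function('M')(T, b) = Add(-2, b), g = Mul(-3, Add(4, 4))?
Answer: Mul(I, Pow(83, Rational(1, 2))) ≈ Mul(9.1104, I)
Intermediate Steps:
g = -24 (g = Mul(-3, 8) = -24)
Function('F')(U) = -144 (Function('F')(U) = Mul(Mul(-2, -24), -3) = Mul(48, -3) = -144)
Pow(Add(Function('F')(36), Function('M')(64, 63)), Rational(1, 2)) = Pow(Add(-144, Add(-2, 63)), Rational(1, 2)) = Pow(Add(-144, 61), Rational(1, 2)) = Pow(-83, Rational(1, 2)) = Mul(I, Pow(83, Rational(1, 2)))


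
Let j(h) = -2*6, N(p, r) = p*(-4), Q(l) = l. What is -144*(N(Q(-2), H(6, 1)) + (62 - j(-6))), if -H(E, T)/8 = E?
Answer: -11808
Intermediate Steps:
H(E, T) = -8*E
N(p, r) = -4*p
j(h) = -12
-144*(N(Q(-2), H(6, 1)) + (62 - j(-6))) = -144*(-4*(-2) + (62 - 1*(-12))) = -144*(8 + (62 + 12)) = -144*(8 + 74) = -144*82 = -11808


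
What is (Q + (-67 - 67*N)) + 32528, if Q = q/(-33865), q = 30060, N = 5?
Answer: 217583386/6773 ≈ 32125.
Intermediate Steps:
Q = -6012/6773 (Q = 30060/(-33865) = 30060*(-1/33865) = -6012/6773 ≈ -0.88764)
(Q + (-67 - 67*N)) + 32528 = (-6012/6773 + (-67 - 67*5)) + 32528 = (-6012/6773 + (-67 - 335)) + 32528 = (-6012/6773 - 402) + 32528 = -2728758/6773 + 32528 = 217583386/6773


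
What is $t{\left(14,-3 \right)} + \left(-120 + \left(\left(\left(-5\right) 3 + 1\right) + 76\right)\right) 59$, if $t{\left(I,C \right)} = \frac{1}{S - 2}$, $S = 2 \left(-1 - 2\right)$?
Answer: $- \frac{27377}{8} \approx -3422.1$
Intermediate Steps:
$S = -6$ ($S = 2 \left(-3\right) = -6$)
$t{\left(I,C \right)} = - \frac{1}{8}$ ($t{\left(I,C \right)} = \frac{1}{-6 - 2} = \frac{1}{-8} = - \frac{1}{8}$)
$t{\left(14,-3 \right)} + \left(-120 + \left(\left(\left(-5\right) 3 + 1\right) + 76\right)\right) 59 = - \frac{1}{8} + \left(-120 + \left(\left(\left(-5\right) 3 + 1\right) + 76\right)\right) 59 = - \frac{1}{8} + \left(-120 + \left(\left(-15 + 1\right) + 76\right)\right) 59 = - \frac{1}{8} + \left(-120 + \left(-14 + 76\right)\right) 59 = - \frac{1}{8} + \left(-120 + 62\right) 59 = - \frac{1}{8} - 3422 = - \frac{27377}{8}$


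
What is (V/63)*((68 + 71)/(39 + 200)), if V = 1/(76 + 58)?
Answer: 139/2017638 ≈ 6.8892e-5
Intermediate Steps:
V = 1/134 ≈ 0.0074627
(V/63)*((68 + 71)/(39 + 200)) = ((1/134)/63)*((68 + 71)/(39 + 200)) = ((1/134)*(1/63))*(139/239) = (139*(1/239))/8442 = (1/8442)*(139/239) = 139/2017638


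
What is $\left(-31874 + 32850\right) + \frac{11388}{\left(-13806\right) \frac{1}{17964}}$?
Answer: $- \frac{816664}{59} \approx -13842.0$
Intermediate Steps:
$\left(-31874 + 32850\right) + \frac{11388}{\left(-13806\right) \frac{1}{17964}} = 976 + \frac{11388}{\left(-13806\right) \frac{1}{17964}} = 976 + \frac{11388}{- \frac{767}{998}} = 976 + 11388 \left(- \frac{998}{767}\right) = 976 - \frac{874248}{59} = - \frac{816664}{59}$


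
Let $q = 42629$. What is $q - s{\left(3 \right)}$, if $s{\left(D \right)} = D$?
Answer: $42626$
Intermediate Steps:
$q - s{\left(3 \right)} = 42629 - 3 = 42626$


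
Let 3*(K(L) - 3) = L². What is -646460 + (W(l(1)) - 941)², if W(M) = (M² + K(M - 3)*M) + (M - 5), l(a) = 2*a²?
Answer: 2021860/9 ≈ 2.2465e+5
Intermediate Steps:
K(L) = 3 + L²/3
W(M) = -5 + M + M² + M*(3 + (-3 + M)²/3) (W(M) = (M² + (3 + (M - 3)²/3)*M) + (M - 5) = (M² + (3 + (-3 + M)²/3)*M) + (-5 + M) = (M² + M*(3 + (-3 + M)²/3)) + (-5 + M) = -5 + M + M² + M*(3 + (-3 + M)²/3))
-646460 + (W(l(1)) - 941)² = -646460 + ((-5 - (2*1²)² + 7*(2*1²) + (2*1²)³/3) - 941)² = -646460 + ((-5 - (2*1)² + 7*(2*1) + (2*1)³/3) - 941)² = -646460 + ((-5 - 1*2² + 7*2 + (⅓)*2³) - 941)² = -646460 + ((-5 - 1*4 + 14 + (⅓)*8) - 941)² = -646460 + ((-5 - 4 + 14 + 8/3) - 941)² = -646460 + (23/3 - 941)² = -646460 + (-2800/3)² = -646460 + 7840000/9 = 2021860/9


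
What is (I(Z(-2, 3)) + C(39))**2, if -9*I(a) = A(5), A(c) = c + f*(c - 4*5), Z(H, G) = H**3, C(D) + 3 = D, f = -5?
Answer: 59536/81 ≈ 735.01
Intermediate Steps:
C(D) = -3 + D
A(c) = 100 - 4*c (A(c) = c - 5*(c - 4*5) = c - 5*(c - 20) = c - 5*(-20 + c) = c + (100 - 5*c) = 100 - 4*c)
I(a) = -80/9 (I(a) = -(100 - 4*5)/9 = -(100 - 20)/9 = -1/9*80 = -80/9)
(I(Z(-2, 3)) + C(39))**2 = (-80/9 + (-3 + 39))**2 = (-80/9 + 36)**2 = (244/9)**2 = 59536/81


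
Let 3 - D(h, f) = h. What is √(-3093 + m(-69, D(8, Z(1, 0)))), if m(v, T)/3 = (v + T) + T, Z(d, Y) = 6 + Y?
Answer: 3*I*√370 ≈ 57.706*I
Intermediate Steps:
D(h, f) = 3 - h
m(v, T) = 3*v + 6*T (m(v, T) = 3*((v + T) + T) = 3*((T + v) + T) = 3*(v + 2*T) = 3*v + 6*T)
√(-3093 + m(-69, D(8, Z(1, 0)))) = √(-3093 + (3*(-69) + 6*(3 - 1*8))) = √(-3093 + (-207 + 6*(3 - 8))) = √(-3093 + (-207 + 6*(-5))) = √(-3093 + (-207 - 30)) = √(-3093 - 237) = √(-3330) = 3*I*√370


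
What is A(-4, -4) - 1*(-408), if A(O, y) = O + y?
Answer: 400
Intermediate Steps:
A(-4, -4) - 1*(-408) = (-4 - 4) - 1*(-408) = -8 + 408 = 400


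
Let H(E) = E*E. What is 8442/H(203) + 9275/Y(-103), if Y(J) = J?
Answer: -54477707/606361 ≈ -89.844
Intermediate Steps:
H(E) = E²
8442/H(203) + 9275/Y(-103) = 8442/(203²) + 9275/(-103) = 8442/41209 + 9275*(-1/103) = 8442*(1/41209) - 9275/103 = 1206/5887 - 9275/103 = -54477707/606361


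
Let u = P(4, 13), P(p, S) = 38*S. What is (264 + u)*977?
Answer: 740566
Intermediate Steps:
u = 494 (u = 38*13 = 494)
(264 + u)*977 = (264 + 494)*977 = 758*977 = 740566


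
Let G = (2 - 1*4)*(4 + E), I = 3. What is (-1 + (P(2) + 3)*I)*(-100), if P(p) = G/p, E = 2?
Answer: 1000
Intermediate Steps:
G = -12 (G = (2 - 1*4)*(4 + 2) = (2 - 4)*6 = -2*6 = -12)
P(p) = -12/p
(-1 + (P(2) + 3)*I)*(-100) = (-1 + (-12/2 + 3)*3)*(-100) = (-1 + (-12*1/2 + 3)*3)*(-100) = (-1 + (-6 + 3)*3)*(-100) = (-1 - 3*3)*(-100) = (-1 - 9)*(-100) = -10*(-100) = 1000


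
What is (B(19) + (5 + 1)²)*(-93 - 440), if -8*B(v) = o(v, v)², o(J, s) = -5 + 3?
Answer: -37843/2 ≈ -18922.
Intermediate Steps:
o(J, s) = -2
B(v) = -½ (B(v) = -⅛*(-2)² = -⅛*4 = -½)
(B(19) + (5 + 1)²)*(-93 - 440) = (-½ + (5 + 1)²)*(-93 - 440) = (-½ + 6²)*(-533) = (-½ + 36)*(-533) = (71/2)*(-533) = -37843/2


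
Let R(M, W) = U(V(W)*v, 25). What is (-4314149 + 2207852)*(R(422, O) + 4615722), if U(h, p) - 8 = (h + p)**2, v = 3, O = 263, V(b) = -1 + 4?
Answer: -9724533131142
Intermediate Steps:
V(b) = 3
U(h, p) = 8 + (h + p)**2
R(M, W) = 1164 (R(M, W) = 8 + (3*3 + 25)**2 = 8 + (9 + 25)**2 = 8 + 34**2 = 8 + 1156 = 1164)
(-4314149 + 2207852)*(R(422, O) + 4615722) = (-4314149 + 2207852)*(1164 + 4615722) = -2106297*4616886 = -9724533131142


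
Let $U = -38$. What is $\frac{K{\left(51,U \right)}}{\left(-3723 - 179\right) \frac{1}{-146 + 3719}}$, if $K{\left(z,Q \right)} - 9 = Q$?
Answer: $\frac{103617}{3902} \approx 26.555$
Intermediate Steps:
$K{\left(z,Q \right)} = 9 + Q$
$\frac{K{\left(51,U \right)}}{\left(-3723 - 179\right) \frac{1}{-146 + 3719}} = \frac{9 - 38}{\left(-3723 - 179\right) \frac{1}{-146 + 3719}} = - \frac{29}{\left(-3902\right) \frac{1}{3573}} = - \frac{29}{- \frac{3902}{3573}} = \left(-29\right) \left(- \frac{3573}{3902}\right) = \frac{103617}{3902}$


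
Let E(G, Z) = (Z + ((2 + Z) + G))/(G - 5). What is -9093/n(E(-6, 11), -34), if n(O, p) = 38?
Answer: -9093/38 ≈ -239.29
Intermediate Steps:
E(G, Z) = (2 + G + 2*Z)/(-5 + G) (E(G, Z) = (Z + (2 + G + Z))/(-5 + G) = (2 + G + 2*Z)/(-5 + G))
-9093/n(E(-6, 11), -34) = -9093/38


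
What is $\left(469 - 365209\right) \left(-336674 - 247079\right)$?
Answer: $212918069220$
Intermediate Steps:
$\left(469 - 365209\right) \left(-336674 - 247079\right) = \left(-364740\right) \left(-583753\right) = 212918069220$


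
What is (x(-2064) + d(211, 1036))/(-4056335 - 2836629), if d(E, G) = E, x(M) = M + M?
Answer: 3917/6892964 ≈ 0.00056826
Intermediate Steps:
x(M) = 2*M
(x(-2064) + d(211, 1036))/(-4056335 - 2836629) = (2*(-2064) + 211)/(-4056335 - 2836629) = (-4128 + 211)/(-6892964) = -3917*(-1/6892964) = 3917/6892964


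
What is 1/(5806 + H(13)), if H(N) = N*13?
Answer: 1/5975 ≈ 0.00016736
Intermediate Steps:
H(N) = 13*N
1/(5806 + H(13)) = 1/(5806 + 13*13) = 1/(5806 + 169) = 1/5975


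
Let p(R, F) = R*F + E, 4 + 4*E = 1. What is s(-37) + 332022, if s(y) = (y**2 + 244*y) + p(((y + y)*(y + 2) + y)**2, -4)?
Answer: -102987495/4 ≈ -2.5747e+7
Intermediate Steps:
E = -3/4 (E = -1 + (1/4)*1 = -1 + 1/4 = -3/4 ≈ -0.75000)
p(R, F) = -3/4 + F*R (p(R, F) = R*F - 3/4 = F*R - 3/4 = -3/4 + F*R)
s(y) = -3/4 + y**2 - 4*(y + 2*y*(2 + y))**2 + 244*y (s(y) = (y**2 + 244*y) + (-3/4 - 4*((y + y)*(y + 2) + y)**2) = (y**2 + 244*y) + (-3/4 - 4*((2*y)*(2 + y) + y)**2) = (y**2 + 244*y) + (-3/4 - 4*(2*y*(2 + y) + y)**2) = (y**2 + 244*y) + (-3/4 - 4*(y + 2*y*(2 + y))**2) = -3/4 + y**2 - 4*(y + 2*y*(2 + y))**2 + 244*y)
s(-37) + 332022 = (-3/4 - 99*(-37)**2 - 80*(-37)**3 - 16*(-37)**4 + 244*(-37)) + 332022 = (-3/4 - 99*1369 - 80*(-50653) - 16*1874161 - 9028) + 332022 = (-3/4 - 135531 + 4052240 - 29986576 - 9028) + 332022 = -104315583/4 + 332022 = -102987495/4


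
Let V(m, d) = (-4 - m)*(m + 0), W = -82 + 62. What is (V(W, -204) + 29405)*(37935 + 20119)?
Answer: 1688500590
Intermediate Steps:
W = -20
V(m, d) = m*(-4 - m) (V(m, d) = (-4 - m)*m = m*(-4 - m))
(V(W, -204) + 29405)*(37935 + 20119) = (-1*(-20)*(4 - 20) + 29405)*(37935 + 20119) = (-1*(-20)*(-16) + 29405)*58054 = (-320 + 29405)*58054 = 29085*58054 = 1688500590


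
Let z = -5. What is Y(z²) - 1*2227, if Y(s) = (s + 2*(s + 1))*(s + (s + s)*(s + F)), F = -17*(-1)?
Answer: 161398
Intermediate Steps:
F = 17
Y(s) = (2 + 3*s)*(s + 2*s*(17 + s)) (Y(s) = (s + 2*(s + 1))*(s + (s + s)*(s + 17)) = (s + 2*(1 + s))*(s + (2*s)*(17 + s)) = (s + (2 + 2*s))*(s + 2*s*(17 + s)) = (2 + 3*s)*(s + 2*s*(17 + s)))
Y(z²) - 1*2227 = (-5)²*(70 + 6*((-5)²)² + 109*(-5)²) - 1*2227 = 25*(70 + 6*25² + 109*25) - 2227 = 25*(70 + 6*625 + 2725) - 2227 = 25*(70 + 3750 + 2725) - 2227 = 25*6545 - 2227 = 163625 - 2227 = 161398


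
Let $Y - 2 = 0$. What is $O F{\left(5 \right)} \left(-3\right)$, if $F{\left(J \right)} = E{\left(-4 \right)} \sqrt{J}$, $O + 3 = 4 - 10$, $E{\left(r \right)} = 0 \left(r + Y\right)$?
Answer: $0$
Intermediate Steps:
$Y = 2$ ($Y = 2 + 0 = 2$)
$E{\left(r \right)} = 0$ ($E{\left(r \right)} = 0 \left(r + 2\right) = 0 \left(2 + r\right) = 0$)
$O = -9$ ($O = -3 + \left(4 - 10\right) = -3 - 6 = -9$)
$F{\left(J \right)} = 0$ ($F{\left(J \right)} = 0 \sqrt{J} = 0$)
$O F{\left(5 \right)} \left(-3\right) = \left(-9\right) 0 \left(-3\right) = 0 \left(-3\right) = 0$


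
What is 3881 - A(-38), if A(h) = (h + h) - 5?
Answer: 3962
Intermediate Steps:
A(h) = -5 + 2*h (A(h) = 2*h - 5 = -5 + 2*h)
3881 - A(-38) = 3881 - (-5 + 2*(-38)) = 3881 - (-5 - 76) = 3881 - 1*(-81) = 3881 + 81 = 3962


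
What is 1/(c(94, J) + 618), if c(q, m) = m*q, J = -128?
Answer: -1/11414 ≈ -8.7612e-5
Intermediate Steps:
1/(c(94, J) + 618) = 1/(-128*94 + 618) = 1/(-12032 + 618) = 1/(-11414) = -1/11414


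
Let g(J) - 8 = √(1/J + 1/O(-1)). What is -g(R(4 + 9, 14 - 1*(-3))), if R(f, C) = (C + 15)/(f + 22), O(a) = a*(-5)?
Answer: -8 - 3*√230/40 ≈ -9.1374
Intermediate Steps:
O(a) = -5*a
R(f, C) = (15 + C)/(22 + f)
g(J) = 8 + √(⅕ + 1/J) (g(J) = 8 + √(1/J + 1/(-5*(-1))) = 8 + √(1/J + 1/5) = 8 + √(1/J + ⅕) = 8 + √(⅕ + 1/J))
-g(R(4 + 9, 14 - 1*(-3))) = -(8 + √5*√((5 + (15 + (14 - 1*(-3)))/(22 + (4 + 9)))/(((15 + (14 - 1*(-3)))/(22 + (4 + 9)))))/5) = -(8 + √5*√((5 + (15 + (14 + 3))/(22 + 13))/(((15 + (14 + 3))/(22 + 13))))/5) = -(8 + √5*√((5 + (15 + 17)/35)/(((15 + 17)/35)))/5) = -(8 + √5*√((5 + (1/35)*32)/(((1/35)*32)))/5) = -(8 + √5*√((5 + 32/35)/(32/35))/5) = -(8 + √5*√((35/32)*(207/35))/5) = -(8 + √5*√(207/32)/5) = -(8 + √5*(3*√46/8)/5) = -(8 + 3*√230/40) = -8 - 3*√230/40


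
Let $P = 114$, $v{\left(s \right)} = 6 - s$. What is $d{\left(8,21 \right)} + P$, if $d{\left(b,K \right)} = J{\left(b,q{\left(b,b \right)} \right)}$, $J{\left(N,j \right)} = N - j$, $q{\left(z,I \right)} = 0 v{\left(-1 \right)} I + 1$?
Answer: $121$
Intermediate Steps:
$q{\left(z,I \right)} = 1$ ($q{\left(z,I \right)} = 0 \left(6 - -1\right) I + 1 = 0 \left(6 + 1\right) I + 1 = 0 \cdot 7 I + 1 = 0 I + 1 = 0 + 1 = 1$)
$d{\left(b,K \right)} = -1 + b$ ($d{\left(b,K \right)} = b - 1 = -1 + b$)
$d{\left(8,21 \right)} + P = \left(-1 + 8\right) + 114 = 7 + 114 = 121$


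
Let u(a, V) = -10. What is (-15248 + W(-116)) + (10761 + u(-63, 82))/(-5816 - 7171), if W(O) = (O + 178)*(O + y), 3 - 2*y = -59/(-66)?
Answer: -491769617/21978 ≈ -22376.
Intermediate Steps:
y = 139/132 (y = 3/2 - (-59)/(2*(-66)) = 3/2 - (-59)*(-1)/(2*66) = 3/2 - ½*59/66 = 3/2 - 59/132 = 139/132 ≈ 1.0530)
W(O) = (178 + O)*(139/132 + O) (W(O) = (O + 178)*(O + 139/132) = (178 + O)*(139/132 + O))
(-15248 + W(-116)) + (10761 + u(-63, 82))/(-5816 - 7171) = (-15248 + (12371/66 + (-116)² + (23635/132)*(-116))) + (10761 - 10)/(-5816 - 7171) = (-15248 + (12371/66 + 13456 - 685415/33)) + 10751/(-12987) = (-15248 - 470363/66) + 10751*(-1/12987) = -1476731/66 - 827/999 = -491769617/21978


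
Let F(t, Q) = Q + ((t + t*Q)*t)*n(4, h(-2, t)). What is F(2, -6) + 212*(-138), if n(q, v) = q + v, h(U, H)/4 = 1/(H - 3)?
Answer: -29262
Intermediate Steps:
h(U, H) = 4/(-3 + H) (h(U, H) = 4/(H - 3) = 4/(-3 + H))
F(t, Q) = Q + t*(4 + 4/(-3 + t))*(t + Q*t) (F(t, Q) = Q + ((t + t*Q)*t)*(4 + 4/(-3 + t)) = Q + ((t + Q*t)*t)*(4 + 4/(-3 + t)) = Q + (t*(t + Q*t))*(4 + 4/(-3 + t)) = Q + t*(4 + 4/(-3 + t))*(t + Q*t))
F(2, -6) + 212*(-138) = (-6*(-3 + 2) + 4*2²*(-2 + 2) + 4*(-6)*2²*(-2 + 2))/(-3 + 2) + 212*(-138) = (-6*(-1) + 4*4*0 + 4*(-6)*4*0)/(-1) - 29256 = -(6 + 0 + 0) - 29256 = -1*6 - 29256 = -6 - 29256 = -29262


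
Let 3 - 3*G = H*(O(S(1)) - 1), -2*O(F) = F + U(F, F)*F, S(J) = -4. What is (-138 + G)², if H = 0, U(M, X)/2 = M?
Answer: 18769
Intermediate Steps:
U(M, X) = 2*M
O(F) = -F² - F/2 (O(F) = -(F + (2*F)*F)/2 = -(F + 2*F²)/2 = -F² - F/2)
G = 1 (G = 1 - 0*(-1*(-4)*(½ - 4) - 1) = 1 - 0*(-1*(-4)*(-7/2) - 1) = 1 - 0*(-14 - 1) = 1 - 0*(-15) = 1 - ⅓*0 = 1 + 0 = 1)
(-138 + G)² = (-138 + 1)² = (-137)² = 18769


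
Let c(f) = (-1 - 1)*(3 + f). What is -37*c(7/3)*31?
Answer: 36704/3 ≈ 12235.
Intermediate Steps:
c(f) = -6 - 2*f (c(f) = -2*(3 + f) = -6 - 2*f)
-37*c(7/3)*31 = -37*(-6 - 14/3)*31 = -37*(-32/3)*31 = (1184/3)*31 = 36704/3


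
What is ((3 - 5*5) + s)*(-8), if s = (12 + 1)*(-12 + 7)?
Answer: 696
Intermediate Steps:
s = -65 (s = 13*(-5) = -65)
((3 - 5*5) + s)*(-8) = ((3 - 5*5) - 65)*(-8) = ((3 - 25) - 65)*(-8) = (-22 - 65)*(-8) = -87*(-8) = 696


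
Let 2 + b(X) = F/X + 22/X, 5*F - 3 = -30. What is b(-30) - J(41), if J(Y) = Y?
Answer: -6533/150 ≈ -43.553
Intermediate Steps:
F = -27/5 (F = ⅗ + (⅕)*(-30) = ⅗ - 6 = -27/5 ≈ -5.4000)
b(X) = -2 + 83/(5*X) (b(X) = -2 + (-27/(5*X) + 22/X) = -2 + 83/(5*X))
b(-30) - J(41) = (-2 + (83/5)/(-30)) - 1*41 = (-2 + (83/5)*(-1/30)) - 41 = (-2 - 83/150) - 41 = -383/150 - 41 = -6533/150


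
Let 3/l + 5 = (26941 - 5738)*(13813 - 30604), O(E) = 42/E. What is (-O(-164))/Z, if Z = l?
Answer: -1246068523/41 ≈ -3.0392e+7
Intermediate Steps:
l = -3/356019578 (l = 3/(-5 + (26941 - 5738)*(13813 - 30604)) = 3/(-5 + 21203*(-16791)) = 3/(-5 - 356019573) = 3/(-356019578) = 3*(-1/356019578) = -3/356019578 ≈ -8.4265e-9)
Z = -3/356019578 ≈ -8.4265e-9
(-O(-164))/Z = (-42/(-164))/(-3/356019578) = -42*(-1)/164*(-356019578/3) = -1*(-21/82)*(-356019578/3) = (21/82)*(-356019578/3) = -1246068523/41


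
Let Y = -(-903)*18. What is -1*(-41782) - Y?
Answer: 25528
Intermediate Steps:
Y = 16254 (Y = -903*(-18) = 16254)
-1*(-41782) - Y = -1*(-41782) - 1*16254 = 41782 - 16254 = 25528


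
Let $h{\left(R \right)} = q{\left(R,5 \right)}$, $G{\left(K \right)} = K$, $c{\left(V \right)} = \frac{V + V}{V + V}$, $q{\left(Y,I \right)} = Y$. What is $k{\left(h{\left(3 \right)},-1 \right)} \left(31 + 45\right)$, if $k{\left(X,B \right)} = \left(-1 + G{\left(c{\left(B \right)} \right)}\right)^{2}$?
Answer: $0$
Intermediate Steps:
$c{\left(V \right)} = 1$ ($c{\left(V \right)} = \frac{2 V}{2 V} = 2 V \frac{1}{2 V} = 1$)
$h{\left(R \right)} = R$
$k{\left(X,B \right)} = 0$ ($k{\left(X,B \right)} = \left(-1 + 1\right)^{2} = 0^{2} = 0$)
$k{\left(h{\left(3 \right)},-1 \right)} \left(31 + 45\right) = 0 \left(31 + 45\right) = 0 \cdot 76 = 0$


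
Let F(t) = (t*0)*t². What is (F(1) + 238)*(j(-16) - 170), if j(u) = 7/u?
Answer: -324513/8 ≈ -40564.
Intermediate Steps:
F(t) = 0 (F(t) = 0*t² = 0)
(F(1) + 238)*(j(-16) - 170) = (0 + 238)*(7/(-16) - 170) = 238*(7*(-1/16) - 170) = 238*(-7/16 - 170) = 238*(-2727/16) = -324513/8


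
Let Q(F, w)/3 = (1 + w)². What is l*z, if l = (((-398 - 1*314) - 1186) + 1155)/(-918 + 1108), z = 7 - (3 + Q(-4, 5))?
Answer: 38636/95 ≈ 406.69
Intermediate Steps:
Q(F, w) = 3*(1 + w)²
z = -104 (z = 7 - (3 + 3*(1 + 5)²) = 7 - (3 + 3*6²) = 7 - (3 + 3*36) = 7 - (3 + 108) = 7 - 1*111 = 7 - 111 = -104)
l = -743/190 (l = (((-398 - 314) - 1186) + 1155)/190 = ((-712 - 1186) + 1155)*(1/190) = (-1898 + 1155)*(1/190) = -743*1/190 = -743/190 ≈ -3.9105)
l*z = -743/190*(-104) = 38636/95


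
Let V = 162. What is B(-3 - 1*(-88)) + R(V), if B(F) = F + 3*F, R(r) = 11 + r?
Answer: 513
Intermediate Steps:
B(F) = 4*F
B(-3 - 1*(-88)) + R(V) = 4*(-3 - 1*(-88)) + (11 + 162) = 4*(-3 + 88) + 173 = 4*85 + 173 = 340 + 173 = 513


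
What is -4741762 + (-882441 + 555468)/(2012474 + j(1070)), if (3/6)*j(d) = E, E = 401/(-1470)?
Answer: -7013862802181773/1479167989 ≈ -4.7418e+6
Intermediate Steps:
E = -401/1470 (E = 401*(-1/1470) = -401/1470 ≈ -0.27279)
j(d) = -401/735 (j(d) = 2*(-401/1470) = -401/735)
-4741762 + (-882441 + 555468)/(2012474 + j(1070)) = -4741762 + (-882441 + 555468)/(2012474 - 401/735) = -4741762 - 326973/1479167989/735 = -4741762 - 326973*735/1479167989 = -4741762 - 240325155/1479167989 = -7013862802181773/1479167989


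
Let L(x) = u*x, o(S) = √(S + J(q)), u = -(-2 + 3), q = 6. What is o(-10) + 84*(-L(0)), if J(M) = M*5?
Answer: 2*√5 ≈ 4.4721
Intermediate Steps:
J(M) = 5*M
u = -1 (u = -1*1 = -1)
o(S) = √(30 + S) (o(S) = √(S + 5*6) = √(S + 30) = √(30 + S))
L(x) = -x
o(-10) + 84*(-L(0)) = √(30 - 10) + 84*(-(-1)*0) = √20 + 84*(-1*0) = 2*√5 + 84*0 = 2*√5 + 0 = 2*√5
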